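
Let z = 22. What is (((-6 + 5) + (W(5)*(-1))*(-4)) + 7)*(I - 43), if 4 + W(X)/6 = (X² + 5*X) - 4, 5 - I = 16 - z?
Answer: -32448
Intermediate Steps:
I = 11 (I = 5 - (16 - 1*22) = 5 - (16 - 22) = 5 - 1*(-6) = 5 + 6 = 11)
W(X) = -48 + 6*X² + 30*X (W(X) = -24 + 6*((X² + 5*X) - 4) = -24 + 6*(-4 + X² + 5*X) = -24 + (-24 + 6*X² + 30*X) = -48 + 6*X² + 30*X)
(((-6 + 5) + (W(5)*(-1))*(-4)) + 7)*(I - 43) = (((-6 + 5) + ((-48 + 6*5² + 30*5)*(-1))*(-4)) + 7)*(11 - 43) = ((-1 + ((-48 + 6*25 + 150)*(-1))*(-4)) + 7)*(-32) = ((-1 + ((-48 + 150 + 150)*(-1))*(-4)) + 7)*(-32) = ((-1 + (252*(-1))*(-4)) + 7)*(-32) = ((-1 - 252*(-4)) + 7)*(-32) = ((-1 + 1008) + 7)*(-32) = (1007 + 7)*(-32) = 1014*(-32) = -32448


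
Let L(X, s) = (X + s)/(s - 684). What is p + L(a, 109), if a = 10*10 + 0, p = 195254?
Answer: 112270841/575 ≈ 1.9525e+5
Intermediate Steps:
a = 100 (a = 100 + 0 = 100)
L(X, s) = (X + s)/(-684 + s)
p + L(a, 109) = 195254 + (100 + 109)/(-684 + 109) = 195254 + 209/(-575) = 195254 - 1/575*209 = 195254 - 209/575 = 112270841/575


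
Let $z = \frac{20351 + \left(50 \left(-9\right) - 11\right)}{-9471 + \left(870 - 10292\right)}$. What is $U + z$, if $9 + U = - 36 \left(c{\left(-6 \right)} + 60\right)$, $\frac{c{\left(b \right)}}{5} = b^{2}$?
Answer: $- \frac{163425447}{18893} \approx -8650.0$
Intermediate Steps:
$c{\left(b \right)} = 5 b^{2}$
$U = -8649$ ($U = -9 - 36 \left(5 \left(-6\right)^{2} + 60\right) = -9 - 36 \left(5 \cdot 36 + 60\right) = -9 - 36 \left(180 + 60\right) = -9 - 8640 = -8649$)
$z = - \frac{19890}{18893}$ ($z = \frac{20351 - 461}{-9471 + \left(870 - 10292\right)} = \frac{20351 - 461}{-9471 - 9422} = \frac{19890}{-18893} = 19890 \left(- \frac{1}{18893}\right) = - \frac{19890}{18893} \approx -1.0528$)
$U + z = -8649 - \frac{19890}{18893} = - \frac{163425447}{18893}$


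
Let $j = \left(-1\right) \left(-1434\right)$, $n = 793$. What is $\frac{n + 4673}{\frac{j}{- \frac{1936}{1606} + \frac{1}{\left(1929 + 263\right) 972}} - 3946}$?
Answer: $- \frac{512423394987}{481446308131} \approx -1.0643$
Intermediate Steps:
$j = 1434$
$\frac{n + 4673}{\frac{j}{- \frac{1936}{1606} + \frac{1}{\left(1929 + 263\right) 972}} - 3946} = \frac{793 + 4673}{\frac{1434}{- \frac{1936}{1606} + \frac{1}{\left(1929 + 263\right) 972}} - 3946} = \frac{5466}{\frac{1434}{\left(-1936\right) \frac{1}{1606} + \frac{1}{2192} \cdot \frac{1}{972}} - 3946} = \frac{5466}{\frac{1434}{- \frac{88}{73} + \frac{1}{2192} \cdot \frac{1}{972}} - 3946} = \frac{5466}{\frac{1434}{- \frac{88}{73} + \frac{1}{2130624}} - 3946} = \frac{5466}{\frac{1434}{- \frac{187494839}{155535552}} - 3946} = \frac{5466}{1434 \left(- \frac{155535552}{187494839}\right) - 3946} = \frac{5466}{- \frac{223037981568}{187494839} - 3946} = \frac{5466}{- \frac{962892616262}{187494839}} = 5466 \left(- \frac{187494839}{962892616262}\right) = - \frac{512423394987}{481446308131}$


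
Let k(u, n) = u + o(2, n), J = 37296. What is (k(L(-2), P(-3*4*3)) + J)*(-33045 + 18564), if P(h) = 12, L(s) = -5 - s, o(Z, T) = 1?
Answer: -540054414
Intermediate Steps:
k(u, n) = 1 + u (k(u, n) = u + 1 = 1 + u)
(k(L(-2), P(-3*4*3)) + J)*(-33045 + 18564) = ((1 + (-5 - 1*(-2))) + 37296)*(-33045 + 18564) = ((1 + (-5 + 2)) + 37296)*(-14481) = ((1 - 3) + 37296)*(-14481) = (-2 + 37296)*(-14481) = 37294*(-14481) = -540054414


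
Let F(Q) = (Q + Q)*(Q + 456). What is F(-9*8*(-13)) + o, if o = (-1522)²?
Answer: 4922308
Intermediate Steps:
o = 2316484
F(Q) = 2*Q*(456 + Q) (F(Q) = (2*Q)*(456 + Q) = 2*Q*(456 + Q))
F(-9*8*(-13)) + o = 2*(-9*8*(-13))*(456 - 9*8*(-13)) + 2316484 = 2*(-72*(-13))*(456 - 72*(-13)) + 2316484 = 2*936*(456 + 936) + 2316484 = 2*936*1392 + 2316484 = 2605824 + 2316484 = 4922308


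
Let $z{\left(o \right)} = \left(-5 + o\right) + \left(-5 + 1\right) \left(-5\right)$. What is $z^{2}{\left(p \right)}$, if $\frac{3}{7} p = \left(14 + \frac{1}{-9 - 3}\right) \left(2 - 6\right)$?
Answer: $\frac{1069156}{81} \approx 13199.0$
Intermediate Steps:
$p = - \frac{1169}{9}$ ($p = \frac{7 \left(14 + \frac{1}{-9 - 3}\right) \left(2 - 6\right)}{3} = \frac{7 \left(14 + \frac{1}{-12}\right) \left(-4\right)}{3} = \frac{7 \left(14 - \frac{1}{12}\right) \left(-4\right)}{3} = \frac{7 \cdot \frac{167}{12} \left(-4\right)}{3} = \frac{7}{3} \left(- \frac{167}{3}\right) = - \frac{1169}{9} \approx -129.89$)
$z{\left(o \right)} = 15 + o$ ($z{\left(o \right)} = \left(-5 + o\right) - -20 = \left(-5 + o\right) + 20 = 15 + o$)
$z^{2}{\left(p \right)} = \left(15 - \frac{1169}{9}\right)^{2} = \left(- \frac{1034}{9}\right)^{2} = \frac{1069156}{81}$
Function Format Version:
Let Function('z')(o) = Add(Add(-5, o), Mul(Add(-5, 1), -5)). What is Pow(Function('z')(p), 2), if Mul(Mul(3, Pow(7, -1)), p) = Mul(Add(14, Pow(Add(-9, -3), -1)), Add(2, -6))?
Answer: Rational(1069156, 81) ≈ 13199.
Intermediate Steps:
p = Rational(-1169, 9) (p = Mul(Rational(7, 3), Mul(Add(14, Pow(Add(-9, -3), -1)), Add(2, -6))) = Mul(Rational(7, 3), Mul(Add(14, Pow(-12, -1)), -4)) = Mul(Rational(7, 3), Mul(Add(14, Rational(-1, 12)), -4)) = Mul(Rational(7, 3), Mul(Rational(167, 12), -4)) = Mul(Rational(7, 3), Rational(-167, 3)) = Rational(-1169, 9) ≈ -129.89)
Function('z')(o) = Add(15, o) (Function('z')(o) = Add(Add(-5, o), Mul(-4, -5)) = Add(Add(-5, o), 20) = Add(15, o))
Pow(Function('z')(p), 2) = Pow(Add(15, Rational(-1169, 9)), 2) = Pow(Rational(-1034, 9), 2) = Rational(1069156, 81)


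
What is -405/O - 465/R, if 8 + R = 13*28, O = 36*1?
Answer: -2235/178 ≈ -12.556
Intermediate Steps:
O = 36
R = 356 (R = -8 + 13*28 = -8 + 364 = 356)
-405/O - 465/R = -405/36 - 465/356 = -405*1/36 - 465*1/356 = -45/4 - 465/356 = -2235/178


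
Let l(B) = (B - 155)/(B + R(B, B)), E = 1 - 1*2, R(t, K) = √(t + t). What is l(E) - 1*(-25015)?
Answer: (25015*√2 + 25171*I)/(I + √2) ≈ 25067.0 + 73.539*I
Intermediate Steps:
R(t, K) = √2*√t (R(t, K) = √(2*t) = √2*√t)
E = -1 (E = 1 - 2 = -1)
l(B) = (-155 + B)/(B + √2*√B) (l(B) = (B - 155)/(B + √2*√B) = (-155 + B)/(B + √2*√B))
l(E) - 1*(-25015) = (-155 - 1)/(-1 + √2*√(-1)) - 1*(-25015) = -156/(-1 + √2*I) + 25015 = -156/(-1 + I*√2) + 25015 = 25015 - 156/(-1 + I*√2)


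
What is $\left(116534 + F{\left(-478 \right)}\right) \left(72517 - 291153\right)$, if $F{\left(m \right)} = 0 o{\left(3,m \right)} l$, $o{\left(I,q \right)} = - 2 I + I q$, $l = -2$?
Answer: $-25478527624$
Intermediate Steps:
$F{\left(m \right)} = 0$ ($F{\left(m \right)} = 0 \cdot 3 \left(-2 + m\right) \left(-2\right) = 0 \left(-6 + 3 m\right) \left(-2\right) = 0 \left(-2\right) = 0$)
$\left(116534 + F{\left(-478 \right)}\right) \left(72517 - 291153\right) = \left(116534 + 0\right) \left(72517 - 291153\right) = 116534 \left(-218636\right) = -25478527624$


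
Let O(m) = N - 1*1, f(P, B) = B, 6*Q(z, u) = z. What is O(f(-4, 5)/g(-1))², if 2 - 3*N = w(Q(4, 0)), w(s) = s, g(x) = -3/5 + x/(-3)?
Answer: 25/81 ≈ 0.30864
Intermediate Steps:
g(x) = -⅗ - x/3 (g(x) = -3*⅕ + x*(-⅓) = -⅗ - x/3)
Q(z, u) = z/6
N = 4/9 (N = ⅔ - 4/18 = ⅔ - ⅓*⅔ = ⅔ - 2/9 = 4/9 ≈ 0.44444)
O(m) = -5/9 (O(m) = 4/9 - 1*1 = 4/9 - 1 = -5/9)
O(f(-4, 5)/g(-1))² = (-5/9)² = 25/81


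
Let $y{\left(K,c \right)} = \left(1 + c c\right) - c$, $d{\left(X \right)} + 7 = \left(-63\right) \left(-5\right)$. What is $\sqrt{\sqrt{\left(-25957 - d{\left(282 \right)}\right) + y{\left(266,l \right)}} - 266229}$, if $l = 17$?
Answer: $\sqrt{-266229 + 114 i \sqrt{2}} \approx 0.156 + 515.97 i$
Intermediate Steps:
$d{\left(X \right)} = 308$ ($d{\left(X \right)} = -7 - -315 = -7 + 315 = 308$)
$y{\left(K,c \right)} = 1 + c^{2} - c$ ($y{\left(K,c \right)} = \left(1 + c^{2}\right) - c = 1 + c^{2} - c$)
$\sqrt{\sqrt{\left(-25957 - d{\left(282 \right)}\right) + y{\left(266,l \right)}} - 266229} = \sqrt{\sqrt{\left(-25957 - 308\right) + \left(1 + 17^{2} - 17\right)} - 266229} = \sqrt{\sqrt{\left(-25957 - 308\right) + \left(1 + 289 - 17\right)} - 266229} = \sqrt{\sqrt{-26265 + 273} - 266229} = \sqrt{\sqrt{-25992} - 266229} = \sqrt{114 i \sqrt{2} - 266229} = \sqrt{-266229 + 114 i \sqrt{2}}$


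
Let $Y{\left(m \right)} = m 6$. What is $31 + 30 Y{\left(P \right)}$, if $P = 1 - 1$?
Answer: $31$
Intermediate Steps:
$P = 0$ ($P = 1 - 1 = 0$)
$Y{\left(m \right)} = 6 m$
$31 + 30 Y{\left(P \right)} = 31 + 30 \cdot 6 \cdot 0 = 31 + 30 \cdot 0 = 31 + 0 = 31$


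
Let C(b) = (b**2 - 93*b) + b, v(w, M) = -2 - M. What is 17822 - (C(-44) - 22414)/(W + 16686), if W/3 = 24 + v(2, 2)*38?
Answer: 145275337/8151 ≈ 17823.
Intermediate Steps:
C(b) = b**2 - 92*b
W = -384 (W = 3*(24 + (-2 - 1*2)*38) = 3*(24 + (-2 - 2)*38) = 3*(24 - 4*38) = 3*(24 - 152) = 3*(-128) = -384)
17822 - (C(-44) - 22414)/(W + 16686) = 17822 - (-44*(-92 - 44) - 22414)/(-384 + 16686) = 17822 - (-44*(-136) - 22414)/16302 = 17822 - (5984 - 22414)/16302 = 17822 - (-16430)/16302 = 17822 - 1*(-8215/8151) = 17822 + 8215/8151 = 145275337/8151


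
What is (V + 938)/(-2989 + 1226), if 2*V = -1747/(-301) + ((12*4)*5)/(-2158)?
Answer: -611134297/1145170754 ≈ -0.53366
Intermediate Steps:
V = 1848893/649558 (V = (-1747/(-301) + ((12*4)*5)/(-2158))/2 = (-1747*(-1/301) + (48*5)*(-1/2158))/2 = (1747/301 + 240*(-1/2158))/2 = (1747/301 - 120/1079)/2 = (1/2)*(1848893/324779) = 1848893/649558 ≈ 2.8464)
(V + 938)/(-2989 + 1226) = (1848893/649558 + 938)/(-2989 + 1226) = (611134297/649558)/(-1763) = (611134297/649558)*(-1/1763) = -611134297/1145170754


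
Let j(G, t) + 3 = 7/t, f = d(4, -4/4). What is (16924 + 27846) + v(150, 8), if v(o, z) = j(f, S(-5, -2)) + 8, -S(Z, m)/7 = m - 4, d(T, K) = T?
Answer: 268651/6 ≈ 44775.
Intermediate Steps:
f = 4
S(Z, m) = 28 - 7*m (S(Z, m) = -7*(m - 4) = -7*(-4 + m) = 28 - 7*m)
j(G, t) = -3 + 7/t
v(o, z) = 31/6 (v(o, z) = (-3 + 7/(28 - 7*(-2))) + 8 = (-3 + 7/(28 + 14)) + 8 = (-3 + 7/42) + 8 = (-3 + 7*(1/42)) + 8 = (-3 + ⅙) + 8 = -17/6 + 8 = 31/6)
(16924 + 27846) + v(150, 8) = (16924 + 27846) + 31/6 = 44770 + 31/6 = 268651/6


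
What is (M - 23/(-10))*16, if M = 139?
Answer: 11304/5 ≈ 2260.8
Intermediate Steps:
(M - 23/(-10))*16 = (139 - 23/(-10))*16 = (139 - 23*(-⅒))*16 = (139 + 23/10)*16 = (1413/10)*16 = 11304/5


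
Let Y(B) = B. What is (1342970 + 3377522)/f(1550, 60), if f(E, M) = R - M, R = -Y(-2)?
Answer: -2360246/29 ≈ -81388.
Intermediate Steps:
R = 2 (R = -1*(-2) = 2)
f(E, M) = 2 - M
(1342970 + 3377522)/f(1550, 60) = (1342970 + 3377522)/(2 - 1*60) = 4720492/(2 - 60) = 4720492/(-58) = 4720492*(-1/58) = -2360246/29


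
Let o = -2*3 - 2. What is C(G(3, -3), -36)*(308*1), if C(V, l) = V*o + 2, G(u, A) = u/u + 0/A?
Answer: -1848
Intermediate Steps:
o = -8 (o = -6 - 2 = -8)
G(u, A) = 1 (G(u, A) = 1 + 0 = 1)
C(V, l) = 2 - 8*V (C(V, l) = V*(-8) + 2 = -8*V + 2 = 2 - 8*V)
C(G(3, -3), -36)*(308*1) = (2 - 8*1)*(308*1) = (2 - 8)*308 = -6*308 = -1848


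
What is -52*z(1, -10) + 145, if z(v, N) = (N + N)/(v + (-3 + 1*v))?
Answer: -895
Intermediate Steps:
z(v, N) = 2*N/(-3 + 2*v) (z(v, N) = (2*N)/(v + (-3 + v)) = (2*N)/(-3 + 2*v) = 2*N/(-3 + 2*v))
-52*z(1, -10) + 145 = -104*(-10)/(-3 + 2*1) + 145 = -104*(-10)/(-3 + 2) + 145 = -104*(-10)/(-1) + 145 = -104*(-10)*(-1) + 145 = -52*20 + 145 = -1040 + 145 = -895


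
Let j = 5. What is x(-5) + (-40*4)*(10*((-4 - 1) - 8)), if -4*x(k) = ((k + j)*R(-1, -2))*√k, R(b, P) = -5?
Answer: 20800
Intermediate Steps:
x(k) = -√k*(-25 - 5*k)/4 (x(k) = -(k + 5)*(-5)*√k/4 = -(5 + k)*(-5)*√k/4 = -(-25 - 5*k)*√k/4 = -√k*(-25 - 5*k)/4)
x(-5) + (-40*4)*(10*((-4 - 1) - 8)) = 5*√(-5)*(5 - 5)/4 + (-40*4)*(10*((-4 - 1) - 8)) = (5/4)*(I*√5)*0 - 1600*(-5 - 8) = 0 - 1600*(-13) = 0 - 160*(-130) = 0 + 20800 = 20800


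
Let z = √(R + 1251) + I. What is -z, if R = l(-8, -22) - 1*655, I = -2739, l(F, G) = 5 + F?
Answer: 2739 - √593 ≈ 2714.6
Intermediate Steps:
R = -658 (R = (5 - 8) - 1*655 = -3 - 655 = -658)
z = -2739 + √593 (z = √(-658 + 1251) - 2739 = √593 - 2739 = -2739 + √593 ≈ -2714.6)
-z = -(-2739 + √593) = 2739 - √593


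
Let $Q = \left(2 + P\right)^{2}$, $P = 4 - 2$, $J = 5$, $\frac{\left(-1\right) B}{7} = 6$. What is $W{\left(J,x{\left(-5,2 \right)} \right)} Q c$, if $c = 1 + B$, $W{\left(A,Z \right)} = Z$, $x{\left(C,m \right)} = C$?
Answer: $3280$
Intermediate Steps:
$B = -42$ ($B = \left(-7\right) 6 = -42$)
$P = 2$ ($P = 4 - 2 = 2$)
$Q = 16$ ($Q = \left(2 + 2\right)^{2} = 4^{2} = 16$)
$c = -41$ ($c = 1 - 42 = -41$)
$W{\left(J,x{\left(-5,2 \right)} \right)} Q c = \left(-5\right) 16 \left(-41\right) = \left(-80\right) \left(-41\right) = 3280$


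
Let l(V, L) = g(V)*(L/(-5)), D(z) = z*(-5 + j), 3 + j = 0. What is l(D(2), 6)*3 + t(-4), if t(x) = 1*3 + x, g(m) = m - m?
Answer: -1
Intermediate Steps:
j = -3 (j = -3 + 0 = -3)
g(m) = 0
D(z) = -8*z (D(z) = z*(-5 - 3) = z*(-8) = -8*z)
t(x) = 3 + x
l(V, L) = 0 (l(V, L) = 0*(L/(-5)) = 0*(L*(-⅕)) = 0*(-L/5) = 0)
l(D(2), 6)*3 + t(-4) = 0*3 + (3 - 4) = 0 - 1 = -1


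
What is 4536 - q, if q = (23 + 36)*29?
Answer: 2825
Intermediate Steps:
q = 1711 (q = 59*29 = 1711)
4536 - q = 4536 - 1*1711 = 4536 - 1711 = 2825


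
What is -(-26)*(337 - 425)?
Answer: -2288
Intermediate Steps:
-(-26)*(337 - 425) = -(-26)*(-88) = -1*2288 = -2288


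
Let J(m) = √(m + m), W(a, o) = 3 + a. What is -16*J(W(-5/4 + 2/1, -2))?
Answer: -8*√30 ≈ -43.818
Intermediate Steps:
J(m) = √2*√m (J(m) = √(2*m) = √2*√m)
-16*J(W(-5/4 + 2/1, -2)) = -16*√2*√(3 + (-5/4 + 2/1)) = -16*√2*√(3 + (-5*¼ + 2*1)) = -16*√2*√(3 + (-5/4 + 2)) = -16*√2*√(3 + ¾) = -16*√2*√(15/4) = -16*√2*√15/2 = -8*√30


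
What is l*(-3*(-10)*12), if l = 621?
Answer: 223560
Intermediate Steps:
l*(-3*(-10)*12) = 621*(-3*(-10)*12) = 621*(30*12) = 621*360 = 223560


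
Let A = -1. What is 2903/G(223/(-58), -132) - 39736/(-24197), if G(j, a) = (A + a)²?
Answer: 773133995/428020733 ≈ 1.8063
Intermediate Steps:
G(j, a) = (-1 + a)²
2903/G(223/(-58), -132) - 39736/(-24197) = 2903/((-1 - 132)²) - 39736/(-24197) = 2903/((-133)²) - 39736*(-1/24197) = 2903/17689 + 39736/24197 = 773133995/428020733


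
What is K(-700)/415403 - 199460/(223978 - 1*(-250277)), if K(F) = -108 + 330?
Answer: -16550199554/39401389953 ≈ -0.42004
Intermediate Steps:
K(F) = 222
K(-700)/415403 - 199460/(223978 - 1*(-250277)) = 222/415403 - 199460/(223978 - 1*(-250277)) = 222*(1/415403) - 199460/(223978 + 250277) = 222/415403 - 199460/474255 = 222/415403 - 199460*1/474255 = 222/415403 - 39892/94851 = -16550199554/39401389953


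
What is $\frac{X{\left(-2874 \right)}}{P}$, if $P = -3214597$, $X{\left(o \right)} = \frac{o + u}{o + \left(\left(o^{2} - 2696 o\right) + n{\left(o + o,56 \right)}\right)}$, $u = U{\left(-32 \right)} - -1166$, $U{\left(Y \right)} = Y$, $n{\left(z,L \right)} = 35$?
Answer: $\frac{1740}{51450721162577} \approx 3.3819 \cdot 10^{-11}$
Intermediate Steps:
$u = 1134$ ($u = -32 - -1166 = -32 + 1166 = 1134$)
$X{\left(o \right)} = \frac{1134 + o}{35 + o^{2} - 2695 o}$ ($X{\left(o \right)} = \frac{o + 1134}{o + \left(\left(o^{2} - 2696 o\right) + 35\right)} = \frac{1134 + o}{o + \left(35 + o^{2} - 2696 o\right)} = \frac{1134 + o}{35 + o^{2} - 2695 o}$)
$\frac{X{\left(-2874 \right)}}{P} = \frac{\frac{1}{35 + \left(-2874\right)^{2} - -7745430} \left(1134 - 2874\right)}{-3214597} = \frac{1}{35 + 8259876 + 7745430} \left(-1740\right) \left(- \frac{1}{3214597}\right) = \frac{1}{16005341} \left(-1740\right) \left(- \frac{1}{3214597}\right) = \left(- \frac{1740}{16005341}\right) \left(- \frac{1}{3214597}\right) = \frac{1740}{51450721162577}$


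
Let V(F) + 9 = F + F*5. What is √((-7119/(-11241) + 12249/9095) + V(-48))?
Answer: I*√38069888852125795/11359655 ≈ 17.176*I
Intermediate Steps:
V(F) = -9 + 6*F (V(F) = -9 + (F + F*5) = -9 + (F + 5*F) = -9 + 6*F)
√((-7119/(-11241) + 12249/9095) + V(-48)) = √((-7119/(-11241) + 12249/9095) + (-9 + 6*(-48))) = √((-7119*(-1/11241) + 12249*(1/9095)) + (-9 - 288)) = √((791/1249 + 12249/9095) - 297) = √(22493146/11359655 - 297) = √(-3351324389/11359655) = I*√38069888852125795/11359655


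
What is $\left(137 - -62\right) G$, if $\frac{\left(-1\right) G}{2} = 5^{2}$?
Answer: $-9950$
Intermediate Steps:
$G = -50$ ($G = - 2 \cdot 5^{2} = \left(-2\right) 25 = -50$)
$\left(137 - -62\right) G = \left(137 - -62\right) \left(-50\right) = \left(137 + 62\right) \left(-50\right) = 199 \left(-50\right) = -9950$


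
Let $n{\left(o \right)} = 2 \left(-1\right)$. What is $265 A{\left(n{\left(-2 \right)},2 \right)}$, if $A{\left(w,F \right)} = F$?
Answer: $530$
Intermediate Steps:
$n{\left(o \right)} = -2$
$265 A{\left(n{\left(-2 \right)},2 \right)} = 265 \cdot 2 = 530$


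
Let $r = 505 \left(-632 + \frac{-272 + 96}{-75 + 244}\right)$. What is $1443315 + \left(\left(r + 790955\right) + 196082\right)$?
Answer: $\frac{356702568}{169} \approx 2.1107 \cdot 10^{6}$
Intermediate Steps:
$r = - \frac{54026920}{169}$ ($r = 505 \left(-632 - \frac{176}{169}\right) = 505 \left(- \frac{106984}{169}\right) = - \frac{54026920}{169} \approx -3.1969 \cdot 10^{5}$)
$1443315 + \left(\left(r + 790955\right) + 196082\right) = 1443315 + \left(\left(- \frac{54026920}{169} + 790955\right) + 196082\right) = 1443315 + \left(\frac{79644475}{169} + 196082\right) = 1443315 + \frac{112782333}{169} = \frac{356702568}{169}$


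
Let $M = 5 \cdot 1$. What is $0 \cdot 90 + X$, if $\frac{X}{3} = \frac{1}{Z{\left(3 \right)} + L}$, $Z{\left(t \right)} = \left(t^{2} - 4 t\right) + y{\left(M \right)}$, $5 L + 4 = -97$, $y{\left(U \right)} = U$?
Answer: $- \frac{15}{91} \approx -0.16484$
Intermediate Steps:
$M = 5$
$L = - \frac{101}{5}$ ($L = - \frac{4}{5} + \frac{1}{5} \left(-97\right) = - \frac{4}{5} - \frac{97}{5} = - \frac{101}{5} \approx -20.2$)
$Z{\left(t \right)} = 5 + t^{2} - 4 t$ ($Z{\left(t \right)} = \left(t^{2} - 4 t\right) + 5 = 5 + t^{2} - 4 t$)
$X = - \frac{15}{91}$ ($X = \frac{3}{\left(5 + 3^{2} - 12\right) - \frac{101}{5}} = \frac{3}{\left(5 + 9 - 12\right) - \frac{101}{5}} = \frac{3}{2 - \frac{101}{5}} = \frac{3}{- \frac{91}{5}} = 3 \left(- \frac{5}{91}\right) = - \frac{15}{91} \approx -0.16484$)
$0 \cdot 90 + X = 0 \cdot 90 - \frac{15}{91} = 0 - \frac{15}{91} = - \frac{15}{91}$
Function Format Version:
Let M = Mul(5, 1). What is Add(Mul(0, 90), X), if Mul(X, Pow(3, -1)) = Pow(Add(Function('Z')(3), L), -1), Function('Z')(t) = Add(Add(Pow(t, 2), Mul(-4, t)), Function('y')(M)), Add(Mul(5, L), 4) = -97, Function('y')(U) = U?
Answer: Rational(-15, 91) ≈ -0.16484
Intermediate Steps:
M = 5
L = Rational(-101, 5) (L = Add(Rational(-4, 5), Mul(Rational(1, 5), -97)) = Add(Rational(-4, 5), Rational(-97, 5)) = Rational(-101, 5) ≈ -20.200)
Function('Z')(t) = Add(5, Pow(t, 2), Mul(-4, t)) (Function('Z')(t) = Add(Add(Pow(t, 2), Mul(-4, t)), 5) = Add(5, Pow(t, 2), Mul(-4, t)))
X = Rational(-15, 91) (X = Mul(3, Pow(Add(Add(5, Pow(3, 2), Mul(-4, 3)), Rational(-101, 5)), -1)) = Mul(3, Pow(Add(Add(5, 9, -12), Rational(-101, 5)), -1)) = Mul(3, Pow(Add(2, Rational(-101, 5)), -1)) = Mul(3, Pow(Rational(-91, 5), -1)) = Mul(3, Rational(-5, 91)) = Rational(-15, 91) ≈ -0.16484)
Add(Mul(0, 90), X) = Add(Mul(0, 90), Rational(-15, 91)) = Add(0, Rational(-15, 91)) = Rational(-15, 91)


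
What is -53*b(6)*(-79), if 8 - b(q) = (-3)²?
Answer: -4187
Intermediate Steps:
b(q) = -1 (b(q) = 8 - 1*(-3)² = 8 - 1*9 = 8 - 9 = -1)
-53*b(6)*(-79) = -53*(-1)*(-79) = 53*(-79) = -4187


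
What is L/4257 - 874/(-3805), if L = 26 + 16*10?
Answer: 1476116/5399295 ≈ 0.27339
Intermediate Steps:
L = 186 (L = 26 + 160 = 186)
L/4257 - 874/(-3805) = 186/4257 - 874/(-3805) = 186*(1/4257) - 874*(-1/3805) = 62/1419 + 874/3805 = 1476116/5399295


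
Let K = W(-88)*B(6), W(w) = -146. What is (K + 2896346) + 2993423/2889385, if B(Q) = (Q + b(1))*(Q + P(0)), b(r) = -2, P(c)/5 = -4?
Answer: 8392285292393/2889385 ≈ 2.9045e+6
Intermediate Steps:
P(c) = -20 (P(c) = 5*(-4) = -20)
B(Q) = (-20 + Q)*(-2 + Q) (B(Q) = (Q - 2)*(Q - 20) = (-2 + Q)*(-20 + Q) = (-20 + Q)*(-2 + Q))
K = 8176 (K = -146*(40 + 6**2 - 22*6) = -146*(40 + 36 - 132) = -146*(-56) = 8176)
(K + 2896346) + 2993423/2889385 = (8176 + 2896346) + 2993423/2889385 = 2904522 + 2993423*(1/2889385) = 2904522 + 2993423/2889385 = 8392285292393/2889385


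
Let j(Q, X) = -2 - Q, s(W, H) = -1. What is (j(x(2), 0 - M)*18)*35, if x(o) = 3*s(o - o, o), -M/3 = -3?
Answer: 630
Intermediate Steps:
M = 9 (M = -3*(-3) = 9)
x(o) = -3 (x(o) = 3*(-1) = -3)
(j(x(2), 0 - M)*18)*35 = ((-2 - 1*(-3))*18)*35 = ((-2 + 3)*18)*35 = (1*18)*35 = 18*35 = 630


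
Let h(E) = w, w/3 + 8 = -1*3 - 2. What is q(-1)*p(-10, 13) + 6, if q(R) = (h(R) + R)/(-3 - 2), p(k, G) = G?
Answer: 110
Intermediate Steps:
w = -39 (w = -24 + 3*(-1*3 - 2) = -24 + 3*(-3 - 2) = -24 + 3*(-5) = -24 - 15 = -39)
h(E) = -39
q(R) = 39/5 - R/5 (q(R) = (-39 + R)/(-3 - 2) = (-39 + R)/(-5) = (-39 + R)*(-⅕) = 39/5 - R/5)
q(-1)*p(-10, 13) + 6 = (39/5 - ⅕*(-1))*13 + 6 = (39/5 + ⅕)*13 + 6 = 8*13 + 6 = 104 + 6 = 110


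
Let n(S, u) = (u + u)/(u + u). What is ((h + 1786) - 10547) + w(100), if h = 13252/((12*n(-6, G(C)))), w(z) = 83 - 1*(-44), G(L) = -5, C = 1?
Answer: -22589/3 ≈ -7529.7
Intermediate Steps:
w(z) = 127 (w(z) = 83 + 44 = 127)
n(S, u) = 1 (n(S, u) = (2*u)/((2*u)) = (2*u)*(1/(2*u)) = 1)
h = 3313/3 (h = 13252/((12*1)) = 13252/12 = 13252*(1/12) = 3313/3 ≈ 1104.3)
((h + 1786) - 10547) + w(100) = ((3313/3 + 1786) - 10547) + 127 = (8671/3 - 10547) + 127 = -22970/3 + 127 = -22589/3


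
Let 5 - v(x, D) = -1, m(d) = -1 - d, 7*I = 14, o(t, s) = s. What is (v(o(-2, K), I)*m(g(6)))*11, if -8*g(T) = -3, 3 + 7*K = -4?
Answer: -363/4 ≈ -90.750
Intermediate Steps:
K = -1 (K = -3/7 + (1/7)*(-4) = -3/7 - 4/7 = -1)
g(T) = 3/8 (g(T) = -1/8*(-3) = 3/8)
I = 2 (I = (1/7)*14 = 2)
v(x, D) = 6 (v(x, D) = 5 - 1*(-1) = 5 + 1 = 6)
(v(o(-2, K), I)*m(g(6)))*11 = (6*(-1 - 1*3/8))*11 = (6*(-1 - 3/8))*11 = (6*(-11/8))*11 = -33/4*11 = -363/4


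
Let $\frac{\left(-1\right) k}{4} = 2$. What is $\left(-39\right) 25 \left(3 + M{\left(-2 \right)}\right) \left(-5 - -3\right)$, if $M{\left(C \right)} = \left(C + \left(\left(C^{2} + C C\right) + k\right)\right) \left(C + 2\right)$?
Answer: $5850$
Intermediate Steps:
$k = -8$ ($k = \left(-4\right) 2 = -8$)
$M{\left(C \right)} = \left(2 + C\right) \left(-8 + C + 2 C^{2}\right)$ ($M{\left(C \right)} = \left(C - \left(8 - C^{2} - C C\right)\right) \left(C + 2\right) = \left(C + \left(\left(C^{2} + C^{2}\right) - 8\right)\right) \left(2 + C\right) = \left(C + \left(2 C^{2} - 8\right)\right) \left(2 + C\right) = \left(C + \left(-8 + 2 C^{2}\right)\right) \left(2 + C\right) = \left(-8 + C + 2 C^{2}\right) \left(2 + C\right) = \left(2 + C\right) \left(-8 + C + 2 C^{2}\right)$)
$\left(-39\right) 25 \left(3 + M{\left(-2 \right)}\right) \left(-5 - -3\right) = \left(-39\right) 25 \left(3 + \left(-16 - -12 + 2 \left(-2\right)^{3} + 5 \left(-2\right)^{2}\right)\right) \left(-5 - -3\right) = - 975 \left(3 + \left(-16 + 12 + 2 \left(-8\right) + 5 \cdot 4\right)\right) \left(-5 + 3\right) = - 975 \left(3 + \left(-16 + 12 - 16 + 20\right)\right) \left(-2\right) = - 975 \left(3 + 0\right) \left(-2\right) = - 975 \cdot 3 \left(-2\right) = \left(-975\right) \left(-6\right) = 5850$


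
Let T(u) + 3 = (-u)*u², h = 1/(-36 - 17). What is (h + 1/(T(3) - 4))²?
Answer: 7569/3247204 ≈ 0.0023309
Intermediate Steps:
h = -1/53 (h = 1/(-53) = -1/53 ≈ -0.018868)
T(u) = -3 - u³ (T(u) = -3 + (-u)*u² = -3 - u³)
(h + 1/(T(3) - 4))² = (-1/53 + 1/((-3 - 1*3³) - 4))² = (-1/53 + 1/((-3 - 1*27) - 4))² = (-1/53 + 1/((-3 - 27) - 4))² = (-1/53 + 1/(-30 - 4))² = (-1/53 + 1/(-34))² = (-1/53 - 1/34)² = (-87/1802)² = 7569/3247204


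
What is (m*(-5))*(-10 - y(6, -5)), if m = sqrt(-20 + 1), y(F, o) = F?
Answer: 80*I*sqrt(19) ≈ 348.71*I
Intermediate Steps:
m = I*sqrt(19) (m = sqrt(-19) = I*sqrt(19) ≈ 4.3589*I)
(m*(-5))*(-10 - y(6, -5)) = ((I*sqrt(19))*(-5))*(-10 - 1*6) = (-5*I*sqrt(19))*(-10 - 6) = -5*I*sqrt(19)*(-16) = 80*I*sqrt(19)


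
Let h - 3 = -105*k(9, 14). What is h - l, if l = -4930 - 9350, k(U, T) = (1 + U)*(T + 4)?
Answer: -4617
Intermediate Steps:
k(U, T) = (1 + U)*(4 + T)
l = -14280
h = -18897 (h = 3 - 105*(4 + 14 + 4*9 + 14*9) = 3 - 105*(4 + 14 + 36 + 126) = 3 - 105*180 = 3 - 18900 = -18897)
h - l = -18897 - 1*(-14280) = -18897 + 14280 = -4617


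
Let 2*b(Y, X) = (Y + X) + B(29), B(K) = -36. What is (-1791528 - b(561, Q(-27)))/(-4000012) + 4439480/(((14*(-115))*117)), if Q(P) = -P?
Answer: -435511278857/18837056511 ≈ -23.120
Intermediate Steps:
b(Y, X) = -18 + X/2 + Y/2 (b(Y, X) = ((Y + X) - 36)/2 = ((X + Y) - 36)/2 = (-36 + X + Y)/2 = -18 + X/2 + Y/2)
(-1791528 - b(561, Q(-27)))/(-4000012) + 4439480/(((14*(-115))*117)) = (-1791528 - (-18 + (-1*(-27))/2 + (1/2)*561))/(-4000012) + 4439480/(((14*(-115))*117)) = (-1791528 - (-18 + (1/2)*27 + 561/2))*(-1/4000012) + 4439480/((-1610*117)) = (-1791528 - (-18 + 27/2 + 561/2))*(-1/4000012) + 4439480/(-188370) = (-1791528 - 1*276)*(-1/4000012) + 4439480*(-1/188370) = (-1791528 - 276)*(-1/4000012) - 443948/18837 = -1791804*(-1/4000012) - 443948/18837 = 447951/1000003 - 443948/18837 = -435511278857/18837056511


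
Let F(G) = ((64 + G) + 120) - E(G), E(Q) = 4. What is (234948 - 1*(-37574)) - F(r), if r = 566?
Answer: 271776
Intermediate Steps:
F(G) = 180 + G (F(G) = ((64 + G) + 120) - 1*4 = (184 + G) - 4 = 180 + G)
(234948 - 1*(-37574)) - F(r) = (234948 - 1*(-37574)) - (180 + 566) = (234948 + 37574) - 1*746 = 272522 - 746 = 271776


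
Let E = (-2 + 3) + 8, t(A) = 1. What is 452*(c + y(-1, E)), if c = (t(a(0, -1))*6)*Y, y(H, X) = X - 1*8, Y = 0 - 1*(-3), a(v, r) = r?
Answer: 8588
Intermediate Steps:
E = 9 (E = 1 + 8 = 9)
Y = 3 (Y = 0 + 3 = 3)
y(H, X) = -8 + X (y(H, X) = X - 8 = -8 + X)
c = 18 (c = (1*6)*3 = 6*3 = 18)
452*(c + y(-1, E)) = 452*(18 + (-8 + 9)) = 452*(18 + 1) = 452*19 = 8588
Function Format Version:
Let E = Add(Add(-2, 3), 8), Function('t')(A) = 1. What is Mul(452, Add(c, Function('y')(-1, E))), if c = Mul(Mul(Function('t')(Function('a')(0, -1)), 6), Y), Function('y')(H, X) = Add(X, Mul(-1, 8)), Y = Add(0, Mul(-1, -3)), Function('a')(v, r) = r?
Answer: 8588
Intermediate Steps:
E = 9 (E = Add(1, 8) = 9)
Y = 3 (Y = Add(0, 3) = 3)
Function('y')(H, X) = Add(-8, X) (Function('y')(H, X) = Add(X, -8) = Add(-8, X))
c = 18 (c = Mul(Mul(1, 6), 3) = Mul(6, 3) = 18)
Mul(452, Add(c, Function('y')(-1, E))) = Mul(452, Add(18, Add(-8, 9))) = Mul(452, Add(18, 1)) = Mul(452, 19) = 8588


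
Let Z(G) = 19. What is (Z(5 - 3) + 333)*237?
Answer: 83424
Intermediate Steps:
(Z(5 - 3) + 333)*237 = (19 + 333)*237 = 352*237 = 83424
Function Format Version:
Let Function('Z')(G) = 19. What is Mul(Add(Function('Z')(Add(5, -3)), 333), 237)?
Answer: 83424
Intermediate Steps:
Mul(Add(Function('Z')(Add(5, -3)), 333), 237) = Mul(Add(19, 333), 237) = Mul(352, 237) = 83424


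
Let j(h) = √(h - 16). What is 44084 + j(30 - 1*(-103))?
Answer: 44084 + 3*√13 ≈ 44095.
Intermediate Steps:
j(h) = √(-16 + h)
44084 + j(30 - 1*(-103)) = 44084 + √(-16 + (30 - 1*(-103))) = 44084 + √(-16 + (30 + 103)) = 44084 + √(-16 + 133) = 44084 + √117 = 44084 + 3*√13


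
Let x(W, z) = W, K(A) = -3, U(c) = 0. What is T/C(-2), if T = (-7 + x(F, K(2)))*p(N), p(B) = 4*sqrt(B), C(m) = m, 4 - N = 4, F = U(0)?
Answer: 0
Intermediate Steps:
F = 0
N = 0 (N = 4 - 1*4 = 4 - 4 = 0)
T = 0 (T = (-7 + 0)*(4*sqrt(0)) = -28*0 = -7*0 = 0)
T/C(-2) = 0/(-2) = 0*(-1/2) = 0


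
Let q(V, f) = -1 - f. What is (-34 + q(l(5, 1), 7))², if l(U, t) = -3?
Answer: 1764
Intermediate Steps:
(-34 + q(l(5, 1), 7))² = (-34 + (-1 - 1*7))² = (-34 + (-1 - 7))² = (-34 - 8)² = (-42)² = 1764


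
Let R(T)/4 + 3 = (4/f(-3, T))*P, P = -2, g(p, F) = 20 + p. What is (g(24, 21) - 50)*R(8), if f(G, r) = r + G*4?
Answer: 24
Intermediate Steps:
f(G, r) = r + 4*G
R(T) = -12 - 32/(-12 + T) (R(T) = -12 + 4*((4/(T + 4*(-3)))*(-2)) = -12 + 4*((4/(T - 12))*(-2)) = -12 + 4*((4/(-12 + T))*(-2)) = -12 + 4*(-8/(-12 + T)) = -12 - 32/(-12 + T))
(g(24, 21) - 50)*R(8) = ((20 + 24) - 50)*(4*(28 - 3*8)/(-12 + 8)) = (44 - 50)*(4*(28 - 24)/(-4)) = -24*(-1)*4/4 = -6*(-4) = 24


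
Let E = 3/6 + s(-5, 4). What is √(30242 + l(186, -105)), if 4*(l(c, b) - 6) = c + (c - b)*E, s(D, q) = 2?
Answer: √487622/4 ≈ 174.57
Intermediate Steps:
E = 5/2 (E = 3/6 + 2 = (⅙)*3 + 2 = ½ + 2 = 5/2 ≈ 2.5000)
l(c, b) = 6 - 5*b/8 + 7*c/8 (l(c, b) = 6 + (c + (c - b)*(5/2))/4 = 6 + (c + (-5*b/2 + 5*c/2))/4 = 6 + (-5*b/2 + 7*c/2)/4 = 6 + (-5*b/8 + 7*c/8) = 6 - 5*b/8 + 7*c/8)
√(30242 + l(186, -105)) = √(30242 + (6 - 5/8*(-105) + (7/8)*186)) = √(30242 + (6 + 525/8 + 651/4)) = √(30242 + 1875/8) = √(243811/8) = √487622/4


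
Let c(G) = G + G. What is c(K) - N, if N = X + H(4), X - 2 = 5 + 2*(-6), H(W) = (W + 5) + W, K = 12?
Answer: 16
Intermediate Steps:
H(W) = 5 + 2*W (H(W) = (5 + W) + W = 5 + 2*W)
X = -5 (X = 2 + (5 + 2*(-6)) = 2 + (5 - 12) = 2 - 7 = -5)
c(G) = 2*G
N = 8 (N = -5 + (5 + 2*4) = -5 + (5 + 8) = -5 + 13 = 8)
c(K) - N = 2*12 - 1*8 = 24 - 8 = 16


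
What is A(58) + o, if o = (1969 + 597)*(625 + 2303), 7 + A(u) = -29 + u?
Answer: 7513270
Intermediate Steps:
A(u) = -36 + u (A(u) = -7 + (-29 + u) = -36 + u)
o = 7513248 (o = 2566*2928 = 7513248)
A(58) + o = (-36 + 58) + 7513248 = 22 + 7513248 = 7513270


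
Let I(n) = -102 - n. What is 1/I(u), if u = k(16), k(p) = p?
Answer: -1/118 ≈ -0.0084746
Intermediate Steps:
u = 16
1/I(u) = 1/(-102 - 1*16) = 1/(-102 - 16) = 1/(-118) = -1/118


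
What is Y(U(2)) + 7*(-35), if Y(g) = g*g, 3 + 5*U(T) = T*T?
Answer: -6124/25 ≈ -244.96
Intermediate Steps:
U(T) = -3/5 + T**2/5 (U(T) = -3/5 + (T*T)/5 = -3/5 + T**2/5)
Y(g) = g**2
Y(U(2)) + 7*(-35) = (-3/5 + (1/5)*2**2)**2 + 7*(-35) = (-3/5 + (1/5)*4)**2 - 245 = (-3/5 + 4/5)**2 - 245 = (1/5)**2 - 245 = 1/25 - 245 = -6124/25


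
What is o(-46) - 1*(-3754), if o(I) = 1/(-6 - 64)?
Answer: 262779/70 ≈ 3754.0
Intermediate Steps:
o(I) = -1/70 (o(I) = 1/(-70) = -1/70)
o(-46) - 1*(-3754) = -1/70 - 1*(-3754) = -1/70 + 3754 = 262779/70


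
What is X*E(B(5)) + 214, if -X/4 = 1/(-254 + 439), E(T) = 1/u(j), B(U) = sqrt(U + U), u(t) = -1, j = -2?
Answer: 39594/185 ≈ 214.02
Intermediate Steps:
B(U) = sqrt(2)*sqrt(U) (B(U) = sqrt(2*U) = sqrt(2)*sqrt(U))
E(T) = -1 (E(T) = 1/(-1) = -1)
X = -4/185 (X = -4/(-254 + 439) = -4/185 ≈ -0.021622)
X*E(B(5)) + 214 = -4/185*(-1) + 214 = 4/185 + 214 = 39594/185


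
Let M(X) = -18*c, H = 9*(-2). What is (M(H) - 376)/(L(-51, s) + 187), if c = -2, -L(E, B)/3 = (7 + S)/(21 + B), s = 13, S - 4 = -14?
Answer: -11560/6367 ≈ -1.8156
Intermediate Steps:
S = -10 (S = 4 - 14 = -10)
H = -18
L(E, B) = 9/(21 + B) (L(E, B) = -3*(7 - 10)/(21 + B) = -(-9)/(21 + B) = 9/(21 + B))
M(X) = 36 (M(X) = -18*(-2) = 36)
(M(H) - 376)/(L(-51, s) + 187) = (36 - 376)/(9/(21 + 13) + 187) = -340/(9/34 + 187) = -340/6367/34 = -340*34/6367 = -11560/6367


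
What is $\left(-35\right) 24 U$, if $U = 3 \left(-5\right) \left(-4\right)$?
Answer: $-50400$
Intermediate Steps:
$U = 60$ ($U = \left(-15\right) \left(-4\right) = 60$)
$\left(-35\right) 24 U = \left(-35\right) 24 \cdot 60 = \left(-840\right) 60 = -50400$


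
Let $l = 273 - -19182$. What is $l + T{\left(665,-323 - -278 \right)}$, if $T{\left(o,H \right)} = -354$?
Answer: $19101$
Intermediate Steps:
$l = 19455$ ($l = 273 + 19182 = 19455$)
$l + T{\left(665,-323 - -278 \right)} = 19455 - 354 = 19101$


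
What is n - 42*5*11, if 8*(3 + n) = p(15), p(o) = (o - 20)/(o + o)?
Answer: -111025/48 ≈ -2313.0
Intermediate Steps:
p(o) = (-20 + o)/(2*o) (p(o) = (-20 + o)/((2*o)) = (-20 + o)*(1/(2*o)) = (-20 + o)/(2*o))
n = -145/48 (n = -3 + ((1/2)*(-20 + 15)/15)/8 = -3 + ((1/2)*(1/15)*(-5))/8 = -3 + (1/8)*(-1/6) = -3 - 1/48 = -145/48 ≈ -3.0208)
n - 42*5*11 = -145/48 - 42*5*11 = -145/48 - 7*30*11 = -145/48 - 210*11 = -145/48 - 2310 = -111025/48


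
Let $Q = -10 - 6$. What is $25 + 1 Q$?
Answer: $9$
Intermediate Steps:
$Q = -16$ ($Q = -10 - 6 = -16$)
$25 + 1 Q = 25 + 1 \left(-16\right) = 25 - 16 = 9$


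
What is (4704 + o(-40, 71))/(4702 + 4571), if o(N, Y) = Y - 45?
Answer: 430/843 ≈ 0.51008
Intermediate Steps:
o(N, Y) = -45 + Y
(4704 + o(-40, 71))/(4702 + 4571) = (4704 + (-45 + 71))/(4702 + 4571) = (4704 + 26)/9273 = 4730*(1/9273) = 430/843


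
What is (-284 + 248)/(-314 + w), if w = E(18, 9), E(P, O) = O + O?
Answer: 9/74 ≈ 0.12162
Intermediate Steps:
E(P, O) = 2*O
w = 18 (w = 2*9 = 18)
(-284 + 248)/(-314 + w) = (-284 + 248)/(-314 + 18) = -36/(-296) = -36*(-1/296) = 9/74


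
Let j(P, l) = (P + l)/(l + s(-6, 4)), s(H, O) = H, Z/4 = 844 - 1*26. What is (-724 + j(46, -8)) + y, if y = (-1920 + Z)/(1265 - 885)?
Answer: -480899/665 ≈ -723.16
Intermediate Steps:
Z = 3272 (Z = 4*(844 - 1*26) = 4*(844 - 26) = 4*818 = 3272)
y = 338/95 (y = (-1920 + 3272)/(1265 - 885) = 1352/380 = 1352*(1/380) = 338/95 ≈ 3.5579)
j(P, l) = (P + l)/(-6 + l) (j(P, l) = (P + l)/(l - 6) = (P + l)/(-6 + l))
(-724 + j(46, -8)) + y = (-724 + (46 - 8)/(-6 - 8)) + 338/95 = (-724 + 38/(-14)) + 338/95 = (-724 - 1/14*38) + 338/95 = (-724 - 19/7) + 338/95 = -5087/7 + 338/95 = -480899/665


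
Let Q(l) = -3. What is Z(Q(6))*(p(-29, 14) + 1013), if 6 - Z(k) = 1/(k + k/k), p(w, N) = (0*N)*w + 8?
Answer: 13273/2 ≈ 6636.5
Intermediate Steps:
p(w, N) = 8 (p(w, N) = 0*w + 8 = 0 + 8 = 8)
Z(k) = 6 - 1/(1 + k) (Z(k) = 6 - 1/(k + k/k) = 6 - 1/(k + 1) = 6 - 1/(1 + k))
Z(Q(6))*(p(-29, 14) + 1013) = ((5 + 6*(-3))/(1 - 3))*(8 + 1013) = ((5 - 18)/(-2))*1021 = -½*(-13)*1021 = (13/2)*1021 = 13273/2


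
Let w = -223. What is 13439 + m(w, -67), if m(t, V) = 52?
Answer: 13491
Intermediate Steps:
13439 + m(w, -67) = 13439 + 52 = 13491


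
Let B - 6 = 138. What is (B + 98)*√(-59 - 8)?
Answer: 242*I*√67 ≈ 1980.9*I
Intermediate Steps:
B = 144 (B = 6 + 138 = 144)
(B + 98)*√(-59 - 8) = (144 + 98)*√(-59 - 8) = 242*√(-67) = 242*(I*√67) = 242*I*√67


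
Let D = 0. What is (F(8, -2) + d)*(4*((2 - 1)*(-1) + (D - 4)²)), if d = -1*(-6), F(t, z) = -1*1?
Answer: 300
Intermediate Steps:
F(t, z) = -1
d = 6
(F(8, -2) + d)*(4*((2 - 1)*(-1) + (D - 4)²)) = (-1 + 6)*(4*((2 - 1)*(-1) + (0 - 4)²)) = 5*(4*(1*(-1) + (-4)²)) = 5*(4*(-1 + 16)) = 5*(4*15) = 5*60 = 300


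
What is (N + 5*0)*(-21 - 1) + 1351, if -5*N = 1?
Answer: 6777/5 ≈ 1355.4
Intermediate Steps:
N = -⅕ (N = -⅕*1 = -⅕ ≈ -0.20000)
(N + 5*0)*(-21 - 1) + 1351 = (-⅕ + 5*0)*(-21 - 1) + 1351 = (-⅕ + 0)*(-22) + 1351 = -⅕*(-22) + 1351 = 22/5 + 1351 = 6777/5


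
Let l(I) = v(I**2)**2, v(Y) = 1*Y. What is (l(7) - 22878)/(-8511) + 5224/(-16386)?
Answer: 48512443/23243541 ≈ 2.0871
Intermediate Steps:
v(Y) = Y
l(I) = I**4 (l(I) = (I**2)**2 = I**4)
(l(7) - 22878)/(-8511) + 5224/(-16386) = (7**4 - 22878)/(-8511) + 5224/(-16386) = (2401 - 22878)*(-1/8511) + 5224*(-1/16386) = -20477*(-1/8511) - 2612/8193 = 20477/8511 - 2612/8193 = 48512443/23243541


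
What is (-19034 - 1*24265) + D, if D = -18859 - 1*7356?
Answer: -69514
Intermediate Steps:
D = -26215 (D = -18859 - 7356 = -26215)
(-19034 - 1*24265) + D = (-19034 - 1*24265) - 26215 = (-19034 - 24265) - 26215 = -43299 - 26215 = -69514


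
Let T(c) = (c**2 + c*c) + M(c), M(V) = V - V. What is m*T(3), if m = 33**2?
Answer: 19602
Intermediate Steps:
M(V) = 0
T(c) = 2*c**2 (T(c) = (c**2 + c*c) + 0 = (c**2 + c**2) + 0 = 2*c**2 + 0 = 2*c**2)
m = 1089
m*T(3) = 1089*(2*3**2) = 1089*(2*9) = 1089*18 = 19602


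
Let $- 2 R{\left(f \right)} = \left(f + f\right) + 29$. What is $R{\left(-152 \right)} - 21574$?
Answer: $- \frac{42873}{2} \approx -21437.0$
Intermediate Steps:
$R{\left(f \right)} = - \frac{29}{2} - f$ ($R{\left(f \right)} = - \frac{\left(f + f\right) + 29}{2} = - \frac{2 f + 29}{2} = - \frac{29 + 2 f}{2} = - \frac{29}{2} - f$)
$R{\left(-152 \right)} - 21574 = \left(- \frac{29}{2} - -152\right) - 21574 = \left(- \frac{29}{2} + 152\right) - 21574 = \frac{275}{2} - 21574 = - \frac{42873}{2}$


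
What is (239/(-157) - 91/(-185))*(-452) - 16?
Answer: 13062736/29045 ≈ 449.74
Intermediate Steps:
(239/(-157) - 91/(-185))*(-452) - 16 = (239*(-1/157) - 91*(-1/185))*(-452) - 16 = (-239/157 + 91/185)*(-452) - 16 = -29928/29045*(-452) - 16 = 13527456/29045 - 16 = 13062736/29045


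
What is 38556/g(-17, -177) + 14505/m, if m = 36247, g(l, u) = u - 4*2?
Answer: -1394855907/6705695 ≈ -208.01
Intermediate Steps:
g(l, u) = -8 + u (g(l, u) = u - 8 = -8 + u)
38556/g(-17, -177) + 14505/m = 38556/(-8 - 177) + 14505/36247 = 38556/(-185) + 14505*(1/36247) = 38556*(-1/185) + 14505/36247 = -38556/185 + 14505/36247 = -1394855907/6705695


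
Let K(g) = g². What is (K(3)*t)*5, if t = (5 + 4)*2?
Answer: 810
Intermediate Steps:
t = 18 (t = 9*2 = 18)
(K(3)*t)*5 = (3²*18)*5 = (9*18)*5 = 162*5 = 810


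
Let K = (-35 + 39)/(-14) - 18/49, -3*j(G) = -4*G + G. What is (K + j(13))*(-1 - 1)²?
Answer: 2420/49 ≈ 49.388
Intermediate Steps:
j(G) = G (j(G) = -(-4*G + G)/3 = -(-1)*G = G)
K = -32/49 (K = 4*(-1/14) - 18*1/49 = -2/7 - 18/49 = -32/49 ≈ -0.65306)
(K + j(13))*(-1 - 1)² = (-32/49 + 13)*(-1 - 1)² = (605/49)*(-2)² = (605/49)*4 = 2420/49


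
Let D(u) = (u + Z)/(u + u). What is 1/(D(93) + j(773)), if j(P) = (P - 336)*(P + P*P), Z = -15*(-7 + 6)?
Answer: 31/8105197212 ≈ 3.8247e-9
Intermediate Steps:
Z = 15 (Z = -15*(-1) = 15)
D(u) = (15 + u)/(2*u) (D(u) = (u + 15)/(u + u) = (15 + u)/((2*u)) = (15 + u)*(1/(2*u)) = (15 + u)/(2*u))
j(P) = (-336 + P)*(P + P**2)
1/(D(93) + j(773)) = 1/((1/2)*(15 + 93)/93 + 773*(-336 + 773**2 - 335*773)) = 1/((1/2)*(1/93)*108 + 773*(-336 + 597529 - 258955)) = 1/(18/31 + 773*338238) = 1/(18/31 + 261457974) = 1/(8105197212/31) = 31/8105197212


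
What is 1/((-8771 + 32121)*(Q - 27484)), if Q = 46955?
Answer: 1/454647850 ≈ 2.1995e-9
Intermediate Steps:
1/((-8771 + 32121)*(Q - 27484)) = 1/((-8771 + 32121)*(46955 - 27484)) = 1/(23350*19471) = 1/454647850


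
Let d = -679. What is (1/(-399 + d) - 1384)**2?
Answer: 2225923754209/1162084 ≈ 1.9155e+6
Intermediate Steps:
(1/(-399 + d) - 1384)**2 = (1/(-399 - 679) - 1384)**2 = (1/(-1078) - 1384)**2 = (-1/1078 - 1384)**2 = (-1491953/1078)**2 = 2225923754209/1162084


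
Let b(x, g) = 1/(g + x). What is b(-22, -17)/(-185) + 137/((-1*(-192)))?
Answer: 329549/461760 ≈ 0.71368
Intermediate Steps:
b(-22, -17)/(-185) + 137/((-1*(-192))) = 1/(-17 - 22*(-185)) + 137/((-1*(-192))) = -1/185/(-39) + 137/192 = -1/39*(-1/185) + 137*(1/192) = 1/7215 + 137/192 = 329549/461760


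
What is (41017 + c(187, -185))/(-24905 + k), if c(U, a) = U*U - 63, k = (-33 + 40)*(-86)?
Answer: -3301/1109 ≈ -2.9766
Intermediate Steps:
k = -602 (k = 7*(-86) = -602)
c(U, a) = -63 + U² (c(U, a) = U² - 63 = -63 + U²)
(41017 + c(187, -185))/(-24905 + k) = (41017 + (-63 + 187²))/(-24905 - 602) = (41017 + (-63 + 34969))/(-25507) = (41017 + 34906)*(-1/25507) = 75923*(-1/25507) = -3301/1109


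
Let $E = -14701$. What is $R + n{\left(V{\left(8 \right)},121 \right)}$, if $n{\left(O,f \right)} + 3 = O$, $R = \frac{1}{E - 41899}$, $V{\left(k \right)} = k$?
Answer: $\frac{282999}{56600} \approx 5.0$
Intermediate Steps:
$R = - \frac{1}{56600}$ ($R = \frac{1}{-14701 - 41899} = \frac{1}{-56600} = - \frac{1}{56600} \approx -1.7668 \cdot 10^{-5}$)
$n{\left(O,f \right)} = -3 + O$
$R + n{\left(V{\left(8 \right)},121 \right)} = - \frac{1}{56600} + \left(-3 + 8\right) = - \frac{1}{56600} + 5 = \frac{282999}{56600}$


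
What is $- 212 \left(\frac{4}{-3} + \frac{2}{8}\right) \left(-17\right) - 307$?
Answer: $- \frac{12634}{3} \approx -4211.3$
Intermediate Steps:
$- 212 \left(\frac{4}{-3} + \frac{2}{8}\right) \left(-17\right) - 307 = - 212 \left(4 \left(- \frac{1}{3}\right) + 2 \cdot \frac{1}{8}\right) \left(-17\right) - 307 = - 212 \left(- \frac{4}{3} + \frac{1}{4}\right) \left(-17\right) - 307 = - 212 \left(\left(- \frac{13}{12}\right) \left(-17\right)\right) - 307 = \left(-212\right) \frac{221}{12} - 307 = - \frac{11713}{3} - 307 = - \frac{12634}{3}$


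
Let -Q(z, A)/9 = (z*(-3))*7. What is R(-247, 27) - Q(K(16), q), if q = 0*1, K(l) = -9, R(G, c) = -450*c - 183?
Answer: -10632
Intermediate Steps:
R(G, c) = -183 - 450*c
q = 0
Q(z, A) = 189*z (Q(z, A) = -9*z*(-3)*7 = -9*(-3*z)*7 = -(-189)*z = 189*z)
R(-247, 27) - Q(K(16), q) = (-183 - 450*27) - 189*(-9) = (-183 - 12150) - 1*(-1701) = -12333 + 1701 = -10632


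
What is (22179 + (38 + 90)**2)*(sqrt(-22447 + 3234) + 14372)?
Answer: 554227436 + 38563*I*sqrt(19213) ≈ 5.5423e+8 + 5.3453e+6*I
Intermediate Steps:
(22179 + (38 + 90)**2)*(sqrt(-22447 + 3234) + 14372) = (22179 + 128**2)*(sqrt(-19213) + 14372) = (22179 + 16384)*(I*sqrt(19213) + 14372) = 38563*(14372 + I*sqrt(19213)) = 554227436 + 38563*I*sqrt(19213)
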